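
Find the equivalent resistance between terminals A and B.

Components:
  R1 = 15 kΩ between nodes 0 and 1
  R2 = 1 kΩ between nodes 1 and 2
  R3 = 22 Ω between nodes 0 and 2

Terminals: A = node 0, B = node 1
Reduce the network between node 0 (A) and node 1 (B) by series/parallel combination:
  Rs1 = R3 + R2 (series, joined only at node 2) = 22 + 1000 = 1022 Ω
  Rp1 = R1 ‖ Rs1 (parallel, both between nodes 0 and 1) = 1/(1/15000 + 1/1022) = 956.8 Ω
R_eq = 956.8 Ω

Final answer: 956.8 Ω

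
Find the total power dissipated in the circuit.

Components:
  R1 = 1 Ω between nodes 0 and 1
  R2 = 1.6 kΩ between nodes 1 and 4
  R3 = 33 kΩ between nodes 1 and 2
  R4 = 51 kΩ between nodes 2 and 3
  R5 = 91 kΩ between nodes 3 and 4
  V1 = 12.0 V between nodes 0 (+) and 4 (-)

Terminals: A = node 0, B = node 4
Nodal analysis, taking node 4 as the 0 V reference.
Source V1 fixes V_0 = 12 V.
KCL at each unknown node (sum of currents leaving = 0; resistances in Ω):
  Node 1: (V_1 - 12)/1 + (V_1 - 0)/1600 + (V_1 - V_2)/33000 = 0
  Node 2: (V_2 - V_1)/33000 + (V_2 - V_3)/51000 = 0
  Node 3: (V_3 - V_2)/51000 + (V_3 - 0)/91000 = 0
Collecting terms (coefficients in siemens):
  1.001·V_1 - 0.0000303·V_2 = 12
  0.00004991·V_2 - 0.0000303·V_1 - 0.00001961·V_3 = 0
  0.0000306·V_3 - 0.00001961·V_2 = 0
Solving these 3 simultaneous equations (Gaussian elimination) gives:
  V_1 = 11.99 V, V_2 = 9.731 V, V_3 = 6.236 V
Power in each resistor, P = (ΔV)²/R:
  P_R1 = (12 - 11.99)²/1 = 0.00005721 W
  P_R2 = (11.99 - 0)²/1600 = 0.08989 W
  P_R3 = (11.99 - 9.731)²/33000 = 0.000155 W
  P_R4 = (9.731 - 6.236)²/51000 = 0.0002395 W
  P_R5 = (6.236 - 0)²/91000 = 0.0004273 W
P_total = P_R1 + P_R2 + P_R3 + P_R4 + P_R5 = 0.09077 W

Final answer: 0.09077 W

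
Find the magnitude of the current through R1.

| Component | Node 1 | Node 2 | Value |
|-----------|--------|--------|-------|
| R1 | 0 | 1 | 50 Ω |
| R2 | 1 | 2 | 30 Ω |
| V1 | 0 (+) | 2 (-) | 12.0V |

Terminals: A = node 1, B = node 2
Nodal analysis, taking node 2 as the 0 V reference.
Source V1 fixes V_0 = 12 V.
KCL at each unknown node (sum of currents leaving = 0; resistances in Ω):
  Node 1: (V_1 - 12)/50 + (V_1 - 0)/30 = 0
Collecting terms: 0.05333 × V_1 = 0.24  =>  V_1 = 4.5 V
I_R1 = (V_0 - V_1)/R1 = (12 - 4.5)/50 = 0.15 A
|I_R1| = 0.15 A

Final answer: |I_R1| = 0.15 A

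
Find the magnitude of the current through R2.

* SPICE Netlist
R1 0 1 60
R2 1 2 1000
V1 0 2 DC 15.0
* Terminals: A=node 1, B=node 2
Nodal analysis, taking node 2 as the 0 V reference.
Source V1 fixes V_0 = 15 V.
KCL at each unknown node (sum of currents leaving = 0; resistances in Ω):
  Node 1: (V_1 - 15)/60 + (V_1 - 0)/1000 = 0
Collecting terms: 0.01767 × V_1 = 0.25  =>  V_1 = 14.15 V
I_R2 = (V_1 - V_2)/R2 = (14.15 - 0)/1000 = 0.01415 A
|I_R2| = 0.01415 A

Final answer: |I_R2| = 0.01415 A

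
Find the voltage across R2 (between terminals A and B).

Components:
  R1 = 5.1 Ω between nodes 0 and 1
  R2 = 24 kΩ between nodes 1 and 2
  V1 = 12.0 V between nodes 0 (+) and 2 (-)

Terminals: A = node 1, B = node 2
R1 and R2 are in series across V1 (node 0 → node 1 → node 2), and the output A–B is taken across R2, so this is a voltage divider.
Series current: I = V1/(R1 + R2) = 12/(5.1 + 24000) = 12/24010 = 0.0004999 A
V_R2 = I × R2 = V1 × R2/(R1 + R2) = 12 × 24000/24010 = 12 V

Final answer: 12 V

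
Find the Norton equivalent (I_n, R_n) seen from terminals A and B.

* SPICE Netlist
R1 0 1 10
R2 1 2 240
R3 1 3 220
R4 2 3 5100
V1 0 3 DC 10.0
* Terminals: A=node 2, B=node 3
Find the Thévenin equivalent first; then I_n = V_th/R_th and R_n = R_th.
Step 1 — V_th is the open-circuit voltage V_A - V_B (nothing connected across the terminals).
Nodal analysis, taking node 3 as the 0 V reference.
Source V1 fixes V_0 = 10 V.
KCL at each unknown node (sum of currents leaving = 0; resistances in Ω):
  Node 1: (V_1 - 10)/10 + (V_1 - V_2)/240 + (V_1 - 0)/220 = 0
  Node 2: (V_2 - V_1)/240 + (V_2 - 0)/5100 = 0
Collecting terms (coefficients in siemens):
  0.1087·V_1 - 0.004167·V_2 = 1
  0.004363·V_2 - 0.004167·V_1 = 0
Determinant D = (0.1087)(0.004363) - (-0.004167)(-0.004167) = 0.0004569
V_1 = [(1)(0.004363) - (-0.004167)(0)]/D = 9.548 V
V_2 = [(0.1087)(0) - (1)(-0.004167)]/D = 9.119 V
V_th = V_2 - V_3 = 9.119 - 0 = 9.119 V
Step 2 — R_th: zero the source — replace V1 by a short circuit (node 3 merges into node 0) — and find the resistance seen between A (node 2) and B (node 0).
Reduce the network between node 2 (A) and node 0 (B) by series/parallel combination:
  Rp1 = R1 ‖ R3 (parallel, both between nodes 0 and 1) = 1/(1/10 + 1/220) = 9.565 Ω
  Rs1 = R2 + Rp1 (series, joined only at node 1) = 240 + 9.565 = 249.6 Ω
  Rp2 = R4 ‖ Rs1 (parallel, both between nodes 0 and 2) = 1/(1/5100 + 1/249.6) = 237.9 Ω
R_th = 237.9 Ω
I_n = V_th/R_th = 9.119/237.9 = 0.03833 A, and R_n = R_th = 237.9 Ω

Final answer: I_n = 0.03833 A, R_n = 237.9 Ω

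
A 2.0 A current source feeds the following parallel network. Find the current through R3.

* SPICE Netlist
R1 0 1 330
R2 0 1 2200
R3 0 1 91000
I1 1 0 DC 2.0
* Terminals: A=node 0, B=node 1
All resistors sit directly between nodes 0 and 1, so they are in parallel and share one voltage V; the full source current 2 A splits among them.
1/R_par = 1/330 + 1/2200 + 1/91000 = 0.003496 S  =>  R_par = 286.1 Ω
V = I × R_par = 2 × 286.1 = 572.1 V
I_R3 = V/R3 = 572.1/91000 = 0.006287 A

Final answer: 0.006287 A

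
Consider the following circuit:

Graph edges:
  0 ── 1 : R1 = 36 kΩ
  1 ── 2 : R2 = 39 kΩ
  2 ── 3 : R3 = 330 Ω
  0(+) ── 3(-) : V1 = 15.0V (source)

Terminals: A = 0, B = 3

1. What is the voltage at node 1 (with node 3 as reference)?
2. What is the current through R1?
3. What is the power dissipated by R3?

Nodal analysis, taking node 3 as the 0 V reference.
Source V1 fixes V_0 = 15 V.
KCL at each unknown node (sum of currents leaving = 0; resistances in Ω):
  Node 1: (V_1 - 15)/36000 + (V_1 - V_2)/39000 = 0
  Node 2: (V_2 - V_1)/39000 + (V_2 - 0)/330 = 0
Collecting terms (coefficients in siemens):
  0.00005342·V_1 - 0.00002564·V_2 = 0.0004167
  0.003056·V_2 - 0.00002564·V_1 = 0
Determinant D = (0.00005342)(0.003056) - (-0.00002564)(-0.00002564) = 0.0000001626
V_1 = [(0.0004167)(0.003056) - (-0.00002564)(0)]/D = 7.832 V
V_2 = [(0.00005342)(0) - (0.0004167)(-0.00002564)]/D = 0.06571 V
Part 1:
  Read off the nodal solution: V_1 = 7.832 V
Part 2:
  I_R1 = (V_0 - V_1)/R1 = (15 - 7.832)/36000 = 0.0001991 A
  Magnitude: I_R1 = 0.0001991 A
Part 3:
  I_R3 = (V_2 - V_3)/R3 = (0.06571 - 0)/330 = 0.0001991 A
  P_R3 = I_R3² × R3 = (0.0001991)² × 330 = 0.00001308 W

Final answers:
1. V_1 = 7.832 V
2. I_R1 = 0.0001991 A
3. P_R3 = 1.308e-05 W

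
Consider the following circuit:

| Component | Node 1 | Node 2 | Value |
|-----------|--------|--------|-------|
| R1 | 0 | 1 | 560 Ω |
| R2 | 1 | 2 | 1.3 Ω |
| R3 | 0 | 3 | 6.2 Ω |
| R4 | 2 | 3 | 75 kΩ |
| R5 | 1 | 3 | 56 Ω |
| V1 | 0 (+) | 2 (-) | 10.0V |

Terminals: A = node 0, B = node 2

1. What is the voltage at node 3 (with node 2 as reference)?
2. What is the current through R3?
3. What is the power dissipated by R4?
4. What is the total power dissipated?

Nodal analysis, taking node 2 as the 0 V reference.
Source V1 fixes V_0 = 10 V.
KCL at each unknown node (sum of currents leaving = 0; resistances in Ω):
  Node 1: (V_1 - 10)/560 + (V_1 - 0)/1.3 + (V_1 - V_3)/56 = 0
  Node 3: (V_3 - 10)/6.2 + (V_3 - 0)/75000 + (V_3 - V_1)/56 = 0
Collecting terms (coefficients in siemens):
  0.7889·V_1 - 0.01786·V_3 = 0.01786
  0.1792·V_3 - 0.01786·V_1 = 1.613
Determinant D = (0.7889)(0.1792) - (-0.01786)(-0.01786) = 0.141
V_1 = [(0.01786)(0.1792) - (-0.01786)(1.613)]/D = 0.2269 V
V_3 = [(0.7889)(1.613) - (0.01786)(-0.01786)]/D = 9.025 V
Part 1:
  Read off the nodal solution: V_3 = 9.025 V
Part 2:
  I_R3 = (V_0 - V_3)/R3 = (10 - 9.025)/6.2 = 0.1572 A
  Magnitude: I_R3 = 0.1572 A
Part 3:
  I_R4 = (V_2 - V_3)/R4 = (0 - 9.025)/75000 = -0.0001203 A
  P_R4 = I_R4² × R4 = (-0.0001203)² × 75000 = 0.001086 W
Part 4:
  Power in each resistor, P = (ΔV)²/R:
    P_R1 = (10 - 0.2269)²/560 = 0.1706 W
    P_R2 = (0.2269 - 0)²/1.3 = 0.03961 W
    P_R3 = (10 - 9.025)²/6.2 = 0.1533 W
    P_R4 = (0 - 9.025)²/75000 = 0.001086 W
    P_R5 = (0.2269 - 9.025)²/56 = 1.382 W
  P_total = P_R1 + P_R2 + P_R3 + P_R4 + P_R5 = 1.747 W

Final answers:
1. V_3 = 9.025 V
2. I_R3 = 0.1572 A
3. P_R4 = 0.001086 W
4. P_total = 1.747 W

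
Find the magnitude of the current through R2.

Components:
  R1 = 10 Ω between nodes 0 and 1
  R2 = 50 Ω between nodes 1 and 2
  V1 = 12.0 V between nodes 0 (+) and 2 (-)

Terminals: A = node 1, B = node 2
Nodal analysis, taking node 2 as the 0 V reference.
Source V1 fixes V_0 = 12 V.
KCL at each unknown node (sum of currents leaving = 0; resistances in Ω):
  Node 1: (V_1 - 12)/10 + (V_1 - 0)/50 = 0
Collecting terms: 0.12 × V_1 = 1.2  =>  V_1 = 10 V
I_R2 = (V_1 - V_2)/R2 = (10 - 0)/50 = 0.2 A
|I_R2| = 0.2 A

Final answer: |I_R2| = 0.2 A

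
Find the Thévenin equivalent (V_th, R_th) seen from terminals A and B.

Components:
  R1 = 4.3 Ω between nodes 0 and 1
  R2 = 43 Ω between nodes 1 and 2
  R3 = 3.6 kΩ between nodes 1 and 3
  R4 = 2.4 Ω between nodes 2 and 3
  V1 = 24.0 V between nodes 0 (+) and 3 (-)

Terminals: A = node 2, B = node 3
Step 1 — V_th is the open-circuit voltage V_A - V_B (nothing connected across the terminals).
Nodal analysis, taking node 3 as the 0 V reference.
Source V1 fixes V_0 = 24 V.
KCL at each unknown node (sum of currents leaving = 0; resistances in Ω):
  Node 1: (V_1 - 24)/4.3 + (V_1 - V_2)/43 + (V_1 - 0)/3600 = 0
  Node 2: (V_2 - V_1)/43 + (V_2 - 0)/2.4 = 0
Collecting terms (coefficients in siemens):
  0.2561·V_1 - 0.02326·V_2 = 5.581
  0.4399·V_2 - 0.02326·V_1 = 0
Determinant D = (0.2561)(0.4399) - (-0.02326)(-0.02326) = 0.1121
V_1 = [(5.581)(0.4399) - (-0.02326)(0)]/D = 21.9 V
V_2 = [(0.2561)(0) - (5.581)(-0.02326)]/D = 1.158 V
V_th = V_2 - V_3 = 1.158 - 0 = 1.158 V
Step 2 — R_th: zero the source — replace V1 by a short circuit (node 3 merges into node 0) — and find the resistance seen between A (node 2) and B (node 0).
Reduce the network between node 2 (A) and node 0 (B) by series/parallel combination:
  Rp1 = R1 ‖ R3 (parallel, both between nodes 0 and 1) = 1/(1/4.3 + 1/3600) = 4.295 Ω
  Rs1 = R2 + Rp1 (series, joined only at node 1) = 43 + 4.295 = 47.29 Ω
  Rp2 = R4 ‖ Rs1 (parallel, both between nodes 0 and 2) = 1/(1/2.4 + 1/47.29) = 2.284 Ω
R_th = 2.284 Ω

Final answer: V_th = 1.158 V, R_th = 2.284 Ω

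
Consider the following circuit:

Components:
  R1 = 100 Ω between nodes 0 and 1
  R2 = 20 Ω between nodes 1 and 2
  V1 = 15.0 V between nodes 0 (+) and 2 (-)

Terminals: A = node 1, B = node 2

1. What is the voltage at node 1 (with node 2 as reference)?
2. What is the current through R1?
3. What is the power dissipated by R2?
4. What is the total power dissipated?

Nodal analysis, taking node 2 as the 0 V reference.
Source V1 fixes V_0 = 15 V.
KCL at each unknown node (sum of currents leaving = 0; resistances in Ω):
  Node 1: (V_1 - 15)/100 + (V_1 - 0)/20 = 0
Collecting terms: 0.06 × V_1 = 0.15  =>  V_1 = 2.5 V
Part 1:
  Read off the nodal solution: V_1 = 2.5 V
Part 2:
  I_R1 = (V_0 - V_1)/R1 = (15 - 2.5)/100 = 0.125 A
  Magnitude: I_R1 = 0.125 A
Part 3:
  I_R2 = (V_1 - V_2)/R2 = (2.5 - 0)/20 = 0.125 A
  P_R2 = I_R2² × R2 = (0.125)² × 20 = 0.3125 W
Part 4:
  Power in each resistor, P = (ΔV)²/R:
    P_R1 = (15 - 2.5)²/100 = 1.562 W
    P_R2 = (2.5 - 0)²/20 = 0.3125 W
  P_total = P_R1 + P_R2 = 1.875 W

Final answers:
1. V_1 = 2.5 V
2. I_R1 = 0.125 A
3. P_R2 = 0.3125 W
4. P_total = 1.875 W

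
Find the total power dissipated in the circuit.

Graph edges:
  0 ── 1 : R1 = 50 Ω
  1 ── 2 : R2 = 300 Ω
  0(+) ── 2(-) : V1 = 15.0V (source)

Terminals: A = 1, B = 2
Nodal analysis, taking node 2 as the 0 V reference.
Source V1 fixes V_0 = 15 V.
KCL at each unknown node (sum of currents leaving = 0; resistances in Ω):
  Node 1: (V_1 - 15)/50 + (V_1 - 0)/300 = 0
Collecting terms: 0.02333 × V_1 = 0.3  =>  V_1 = 12.86 V
Power in each resistor, P = (ΔV)²/R:
  P_R1 = (15 - 12.86)²/50 = 0.09184 W
  P_R2 = (12.86 - 0)²/300 = 0.551 W
P_total = P_R1 + P_R2 = 0.6429 W

Final answer: 0.6429 W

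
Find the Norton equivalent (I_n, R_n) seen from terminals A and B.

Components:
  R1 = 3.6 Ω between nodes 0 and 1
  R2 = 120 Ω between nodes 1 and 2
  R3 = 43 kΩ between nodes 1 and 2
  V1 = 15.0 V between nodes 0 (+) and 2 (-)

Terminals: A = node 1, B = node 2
Find the Thévenin equivalent first; then I_n = V_th/R_th and R_n = R_th.
Step 1 — V_th is the open-circuit voltage V_A - V_B (nothing connected across the terminals).
Nodal analysis, taking node 2 as the 0 V reference.
Source V1 fixes V_0 = 15 V.
KCL at each unknown node (sum of currents leaving = 0; resistances in Ω):
  Node 1: (V_1 - 15)/3.6 + (V_1 - 0)/120 + (V_1 - 0)/43000 = 0
Collecting terms: 0.2861 × V_1 = 4.167  =>  V_1 = 14.56 V
V_th = V_1 - V_2 = 14.56 - 0 = 14.56 V
Step 2 — R_th: zero the source — replace V1 by a short circuit (node 2 merges into node 0) — and find the resistance seen between A (node 1) and B (node 0).
Reduce the network between node 1 (A) and node 0 (B) by series/parallel combination:
  Rp1 = R1 ‖ R2 ‖ R3 (parallel, all between nodes 0 and 1) = 1/(1/3.6 + 1/120 + 1/43000) = 3.495 Ω
R_th = 3.495 Ω
I_n = V_th/R_th = 14.56/3.495 = 4.167 A, and R_n = R_th = 3.495 Ω

Final answer: I_n = 4.167 A, R_n = 3.495 Ω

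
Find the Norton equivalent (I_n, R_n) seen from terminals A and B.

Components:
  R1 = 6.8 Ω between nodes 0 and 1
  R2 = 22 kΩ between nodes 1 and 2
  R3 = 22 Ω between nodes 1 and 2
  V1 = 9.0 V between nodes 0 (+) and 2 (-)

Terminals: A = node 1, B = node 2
Find the Thévenin equivalent first; then I_n = V_th/R_th and R_n = R_th.
Step 1 — V_th is the open-circuit voltage V_A - V_B (nothing connected across the terminals).
Nodal analysis, taking node 2 as the 0 V reference.
Source V1 fixes V_0 = 9 V.
KCL at each unknown node (sum of currents leaving = 0; resistances in Ω):
  Node 1: (V_1 - 9)/6.8 + (V_1 - 0)/22000 + (V_1 - 0)/22 = 0
Collecting terms: 0.1926 × V_1 = 1.324  =>  V_1 = 6.873 V
V_th = V_1 - V_2 = 6.873 - 0 = 6.873 V
Step 2 — R_th: zero the source — replace V1 by a short circuit (node 2 merges into node 0) — and find the resistance seen between A (node 1) and B (node 0).
Reduce the network between node 1 (A) and node 0 (B) by series/parallel combination:
  Rp1 = R1 ‖ R2 ‖ R3 (parallel, all between nodes 0 and 1) = 1/(1/6.8 + 1/22000 + 1/22) = 5.193 Ω
R_th = 5.193 Ω
I_n = V_th/R_th = 6.873/5.193 = 1.324 A, and R_n = R_th = 5.193 Ω

Final answer: I_n = 1.324 A, R_n = 5.193 Ω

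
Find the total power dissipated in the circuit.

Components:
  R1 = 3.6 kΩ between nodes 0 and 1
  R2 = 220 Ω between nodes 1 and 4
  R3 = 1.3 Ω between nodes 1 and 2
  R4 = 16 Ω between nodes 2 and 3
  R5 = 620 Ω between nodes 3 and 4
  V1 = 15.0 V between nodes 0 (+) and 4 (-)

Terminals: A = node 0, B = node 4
Nodal analysis, taking node 4 as the 0 V reference.
Source V1 fixes V_0 = 15 V.
KCL at each unknown node (sum of currents leaving = 0; resistances in Ω):
  Node 1: (V_1 - 15)/3600 + (V_1 - 0)/220 + (V_1 - V_2)/1.3 = 0
  Node 2: (V_2 - V_1)/1.3 + (V_2 - V_3)/16 = 0
  Node 3: (V_3 - V_2)/16 + (V_3 - 0)/620 = 0
Collecting terms (coefficients in siemens):
  0.7741·V_1 - 0.7692·V_2 = 0.004167
  0.8317·V_2 - 0.7692·V_1 - 0.0625·V_3 = 0
  0.06411·V_3 - 0.0625·V_2 = 0
Solving these 3 simultaneous equations (Gaussian elimination) gives:
  V_1 = 0.6518 V, V_2 = 0.6505 V, V_3 = 0.6341 V
Power in each resistor, P = (ΔV)²/R:
  P_R1 = (15 - 0.6518)²/3600 = 0.05719 W
  P_R2 = (0.6518 - 0)²/220 = 0.001931 W
  P_R3 = (0.6518 - 0.6505)²/1.3 = 0.00000136 W
  P_R4 = (0.6505 - 0.6341)²/16 = 0.00001674 W
  P_R5 = (0.6341 - 0)²/620 = 0.0006486 W
P_total = P_R1 + P_R2 + P_R3 + P_R4 + P_R5 = 0.05978 W

Final answer: 0.05978 W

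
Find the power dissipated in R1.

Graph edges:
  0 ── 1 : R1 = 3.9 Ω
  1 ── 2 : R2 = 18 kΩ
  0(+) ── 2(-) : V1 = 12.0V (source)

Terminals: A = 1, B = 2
Nodal analysis, taking node 2 as the 0 V reference.
Source V1 fixes V_0 = 12 V.
KCL at each unknown node (sum of currents leaving = 0; resistances in Ω):
  Node 1: (V_1 - 12)/3.9 + (V_1 - 0)/18000 = 0
Collecting terms: 0.2565 × V_1 = 3.077  =>  V_1 = 12 V
I_R1 = (V_0 - V_1)/R1 = (12 - 12)/3.9 = 0.0006665 A
P_R1 = I_R1² × R1 = (0.0006665)² × 3.9 = 0.000001733 W

Final answer: 1.733e-06 W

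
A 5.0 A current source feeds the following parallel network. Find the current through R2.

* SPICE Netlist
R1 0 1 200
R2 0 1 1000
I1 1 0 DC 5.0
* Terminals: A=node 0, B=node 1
All resistors sit directly between nodes 0 and 1, so they are in parallel and share one voltage V; the full source current 5 A splits among them.
1/R_par = 1/200 + 1/1000 = 0.006 S  =>  R_par = 166.7 Ω
V = I × R_par = 5 × 166.7 = 833.3 V
I_R2 = V/R2 = 833.3/1000 = 0.8333 A

Final answer: 0.8333 A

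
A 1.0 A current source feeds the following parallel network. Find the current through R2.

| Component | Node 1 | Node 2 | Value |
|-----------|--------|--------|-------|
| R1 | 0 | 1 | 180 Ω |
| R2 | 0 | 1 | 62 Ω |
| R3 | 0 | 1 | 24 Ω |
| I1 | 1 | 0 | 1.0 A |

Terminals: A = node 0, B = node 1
All resistors sit directly between nodes 0 and 1, so they are in parallel and share one voltage V; the full source current 1 A splits among them.
1/R_par = 1/180 + 1/62 + 1/24 = 0.06335 S  =>  R_par = 15.79 Ω
V = I × R_par = 1 × 15.79 = 15.79 V
I_R2 = V/R2 = 15.79/62 = 0.2546 A

Final answer: 0.2546 A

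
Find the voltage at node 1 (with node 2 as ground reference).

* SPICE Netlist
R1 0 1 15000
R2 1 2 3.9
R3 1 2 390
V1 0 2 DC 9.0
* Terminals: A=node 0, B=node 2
Nodal analysis, taking node 2 as the 0 V reference.
Source V1 fixes V_0 = 9 V.
KCL at each unknown node (sum of currents leaving = 0; resistances in Ω):
  Node 1: (V_1 - 9)/15000 + (V_1 - 0)/3.9 + (V_1 - 0)/390 = 0
Collecting terms: 0.259 × V_1 = 0.0006  =>  V_1 = 0.002316 V
The requested potential is V_1 = 0.002316 V.

Final answer: V_1 = 0.002316 V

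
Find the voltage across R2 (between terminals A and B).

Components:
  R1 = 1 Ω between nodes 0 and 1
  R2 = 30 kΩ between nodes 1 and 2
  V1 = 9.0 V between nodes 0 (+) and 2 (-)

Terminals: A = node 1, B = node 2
R1 and R2 are in series across V1 (node 0 → node 1 → node 2), and the output A–B is taken across R2, so this is a voltage divider.
Series current: I = V1/(R1 + R2) = 9/(1 + 30000) = 9/30000 = 0.0003 A
V_R2 = I × R2 = V1 × R2/(R1 + R2) = 9 × 30000/30000 = 9 V

Final answer: 9 V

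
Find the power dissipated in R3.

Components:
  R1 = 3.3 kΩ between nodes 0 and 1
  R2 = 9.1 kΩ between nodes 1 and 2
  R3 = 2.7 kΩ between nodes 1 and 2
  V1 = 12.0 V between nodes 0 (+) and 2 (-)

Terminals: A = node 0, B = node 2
Nodal analysis, taking node 2 as the 0 V reference.
Source V1 fixes V_0 = 12 V.
KCL at each unknown node (sum of currents leaving = 0; resistances in Ω):
  Node 1: (V_1 - 12)/3300 + (V_1 - 0)/9100 + (V_1 - 0)/2700 = 0
Collecting terms: 0.0007833 × V_1 = 0.003636  =>  V_1 = 4.642 V
I_R3 = (V_1 - V_2)/R3 = (4.642 - 0)/2700 = 0.001719 A
P_R3 = I_R3² × R3 = (0.001719)² × 2700 = 0.007982 W

Final answer: 0.007982 W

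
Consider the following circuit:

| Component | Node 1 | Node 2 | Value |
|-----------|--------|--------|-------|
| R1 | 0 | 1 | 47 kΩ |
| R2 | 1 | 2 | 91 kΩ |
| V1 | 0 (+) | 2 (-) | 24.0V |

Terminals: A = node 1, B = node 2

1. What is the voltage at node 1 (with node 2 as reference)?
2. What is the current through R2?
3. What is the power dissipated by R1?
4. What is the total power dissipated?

Nodal analysis, taking node 2 as the 0 V reference.
Source V1 fixes V_0 = 24 V.
KCL at each unknown node (sum of currents leaving = 0; resistances in Ω):
  Node 1: (V_1 - 24)/47000 + (V_1 - 0)/91000 = 0
Collecting terms: 0.00003227 × V_1 = 0.0005106  =>  V_1 = 15.83 V
Part 1:
  Read off the nodal solution: V_1 = 15.83 V
Part 2:
  I_R2 = (V_1 - V_2)/R2 = (15.83 - 0)/91000 = 0.0001739 A
  Magnitude: I_R2 = 0.0001739 A
Part 3:
  I_R1 = (V_0 - V_1)/R1 = (24 - 15.83)/47000 = 0.0001739 A
  P_R1 = I_R1² × R1 = (0.0001739)² × 47000 = 0.001422 W
Part 4:
  Power in each resistor, P = (ΔV)²/R:
    P_R1 = (24 - 15.83)²/47000 = 0.001422 W
    P_R2 = (15.83 - 0)²/91000 = 0.002752 W
  P_total = P_R1 + P_R2 = 0.004174 W

Final answers:
1. V_1 = 15.83 V
2. I_R2 = 0.0001739 A
3. P_R1 = 0.001422 W
4. P_total = 0.004174 W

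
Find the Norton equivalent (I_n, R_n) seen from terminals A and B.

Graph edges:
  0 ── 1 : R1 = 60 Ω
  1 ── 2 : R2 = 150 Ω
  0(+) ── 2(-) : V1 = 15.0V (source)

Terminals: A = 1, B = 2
Find the Thévenin equivalent first; then I_n = V_th/R_th and R_n = R_th.
Step 1 — V_th is the open-circuit voltage V_A - V_B (nothing connected across the terminals).
Nodal analysis, taking node 2 as the 0 V reference.
Source V1 fixes V_0 = 15 V.
KCL at each unknown node (sum of currents leaving = 0; resistances in Ω):
  Node 1: (V_1 - 15)/60 + (V_1 - 0)/150 = 0
Collecting terms: 0.02333 × V_1 = 0.25  =>  V_1 = 10.71 V
V_th = V_1 - V_2 = 10.71 - 0 = 10.71 V
Step 2 — R_th: zero the source — replace V1 by a short circuit (node 2 merges into node 0) — and find the resistance seen between A (node 1) and B (node 0).
Reduce the network between node 1 (A) and node 0 (B) by series/parallel combination:
  Rp1 = R1 ‖ R2 (parallel, both between nodes 0 and 1) = 1/(1/60 + 1/150) = 42.86 Ω
R_th = 42.86 Ω
I_n = V_th/R_th = 10.71/42.86 = 0.25 A, and R_n = R_th = 42.86 Ω

Final answer: I_n = 0.25 A, R_n = 42.86 Ω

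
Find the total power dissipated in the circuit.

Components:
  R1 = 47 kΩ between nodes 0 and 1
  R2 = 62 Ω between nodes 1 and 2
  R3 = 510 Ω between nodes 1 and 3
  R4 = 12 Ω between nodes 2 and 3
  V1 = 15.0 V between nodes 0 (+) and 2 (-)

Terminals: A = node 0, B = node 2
Nodal analysis, taking node 2 as the 0 V reference.
Source V1 fixes V_0 = 15 V.
KCL at each unknown node (sum of currents leaving = 0; resistances in Ω):
  Node 1: (V_1 - 15)/47000 + (V_1 - 0)/62 + (V_1 - V_3)/510 = 0
  Node 3: (V_3 - V_1)/510 + (V_3 - 0)/12 = 0
Collecting terms (coefficients in siemens):
  0.01811·V_1 - 0.001961·V_3 = 0.0003191
  0.08529·V_3 - 0.001961·V_1 = 0
Determinant D = (0.01811)(0.08529) - (-0.001961)(-0.001961) = 0.001541
V_1 = [(0.0003191)(0.08529) - (-0.001961)(0)]/D = 0.01767 V
V_3 = [(0.01811)(0) - (0.0003191)(-0.001961)]/D = 0.0004061 V
Power in each resistor, P = (ΔV)²/R:
  P_R1 = (15 - 0.01767)²/47000 = 0.004776 W
  P_R2 = (0.01767 - 0)²/62 = 0.000005034 W
  P_R3 = (0.01767 - 0.0004061)²/510 = 0.0000005841 W
  P_R4 = (0 - 0.0004061)²/12 = 0.00000001374 W
P_total = P_R1 + P_R2 + P_R3 + P_R4 = 0.004782 W

Final answer: 0.004782 W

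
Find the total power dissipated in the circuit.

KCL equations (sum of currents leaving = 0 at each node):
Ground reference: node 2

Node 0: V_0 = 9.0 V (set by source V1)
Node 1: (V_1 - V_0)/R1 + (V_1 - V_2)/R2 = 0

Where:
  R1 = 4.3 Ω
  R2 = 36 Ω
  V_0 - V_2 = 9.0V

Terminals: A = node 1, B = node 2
Nodal analysis, taking node 2 as the 0 V reference.
Source V1 fixes V_0 = 9 V.
KCL at each unknown node (sum of currents leaving = 0; resistances in Ω):
  Node 1: (V_1 - 9)/4.3 + (V_1 - 0)/36 = 0
Collecting terms: 0.2603 × V_1 = 2.093  =>  V_1 = 8.04 V
Power in each resistor, P = (ΔV)²/R:
  P_R1 = (9 - 8.04)²/4.3 = 0.2145 W
  P_R2 = (8.04 - 0)²/36 = 1.795 W
P_total = P_R1 + P_R2 = 2.01 W

Final answer: 2.01 W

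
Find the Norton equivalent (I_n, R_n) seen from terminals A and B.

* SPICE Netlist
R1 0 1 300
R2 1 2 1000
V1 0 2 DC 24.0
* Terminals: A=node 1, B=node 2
Find the Thévenin equivalent first; then I_n = V_th/R_th and R_n = R_th.
Step 1 — V_th is the open-circuit voltage V_A - V_B (nothing connected across the terminals).
Nodal analysis, taking node 2 as the 0 V reference.
Source V1 fixes V_0 = 24 V.
KCL at each unknown node (sum of currents leaving = 0; resistances in Ω):
  Node 1: (V_1 - 24)/300 + (V_1 - 0)/1000 = 0
Collecting terms: 0.004333 × V_1 = 0.08  =>  V_1 = 18.46 V
V_th = V_1 - V_2 = 18.46 - 0 = 18.46 V
Step 2 — R_th: zero the source — replace V1 by a short circuit (node 2 merges into node 0) — and find the resistance seen between A (node 1) and B (node 0).
Reduce the network between node 1 (A) and node 0 (B) by series/parallel combination:
  Rp1 = R1 ‖ R2 (parallel, both between nodes 0 and 1) = 1/(1/300 + 1/1000) = 230.8 Ω
R_th = 230.8 Ω
I_n = V_th/R_th = 18.46/230.8 = 0.08 A, and R_n = R_th = 230.8 Ω

Final answer: I_n = 0.08 A, R_n = 230.8 Ω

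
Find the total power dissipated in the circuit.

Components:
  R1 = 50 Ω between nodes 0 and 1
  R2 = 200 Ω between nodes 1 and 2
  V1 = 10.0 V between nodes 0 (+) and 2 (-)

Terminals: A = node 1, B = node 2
Nodal analysis, taking node 2 as the 0 V reference.
Source V1 fixes V_0 = 10 V.
KCL at each unknown node (sum of currents leaving = 0; resistances in Ω):
  Node 1: (V_1 - 10)/50 + (V_1 - 0)/200 = 0
Collecting terms: 0.025 × V_1 = 0.2  =>  V_1 = 8 V
Power in each resistor, P = (ΔV)²/R:
  P_R1 = (10 - 8)²/50 = 0.08 W
  P_R2 = (8 - 0)²/200 = 0.32 W
P_total = P_R1 + P_R2 = 0.4 W

Final answer: 0.4 W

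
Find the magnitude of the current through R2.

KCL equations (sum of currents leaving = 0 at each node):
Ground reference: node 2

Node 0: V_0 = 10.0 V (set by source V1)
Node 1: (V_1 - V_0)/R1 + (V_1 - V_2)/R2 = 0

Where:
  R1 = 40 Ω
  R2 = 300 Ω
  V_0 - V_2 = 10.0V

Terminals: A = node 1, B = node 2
Nodal analysis, taking node 2 as the 0 V reference.
Source V1 fixes V_0 = 10 V.
KCL at each unknown node (sum of currents leaving = 0; resistances in Ω):
  Node 1: (V_1 - 10)/40 + (V_1 - 0)/300 = 0
Collecting terms: 0.02833 × V_1 = 0.25  =>  V_1 = 8.824 V
I_R2 = (V_1 - V_2)/R2 = (8.824 - 0)/300 = 0.02941 A
|I_R2| = 0.02941 A

Final answer: |I_R2| = 0.02941 A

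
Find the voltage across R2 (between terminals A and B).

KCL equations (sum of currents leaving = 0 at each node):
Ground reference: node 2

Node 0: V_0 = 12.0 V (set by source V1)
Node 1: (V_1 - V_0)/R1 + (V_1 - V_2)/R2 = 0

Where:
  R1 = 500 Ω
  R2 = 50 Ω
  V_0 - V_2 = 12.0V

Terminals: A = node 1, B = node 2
R1 and R2 are in series across V1 (node 0 → node 1 → node 2), and the output A–B is taken across R2, so this is a voltage divider.
Series current: I = V1/(R1 + R2) = 12/(500 + 50) = 12/550 = 0.02182 A
V_R2 = I × R2 = V1 × R2/(R1 + R2) = 12 × 50/550 = 1.091 V

Final answer: 1.091 V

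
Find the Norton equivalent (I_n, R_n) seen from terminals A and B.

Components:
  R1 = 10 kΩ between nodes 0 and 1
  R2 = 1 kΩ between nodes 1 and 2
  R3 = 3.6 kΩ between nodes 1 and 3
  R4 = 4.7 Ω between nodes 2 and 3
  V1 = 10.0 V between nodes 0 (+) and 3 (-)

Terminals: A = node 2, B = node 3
Find the Thévenin equivalent first; then I_n = V_th/R_th and R_n = R_th.
Step 1 — V_th is the open-circuit voltage V_A - V_B (nothing connected across the terminals).
Nodal analysis, taking node 3 as the 0 V reference.
Source V1 fixes V_0 = 10 V.
KCL at each unknown node (sum of currents leaving = 0; resistances in Ω):
  Node 1: (V_1 - 10)/10000 + (V_1 - V_2)/1000 + (V_1 - 0)/3600 = 0
  Node 2: (V_2 - V_1)/1000 + (V_2 - 0)/4.7 = 0
Collecting terms (coefficients in siemens):
  0.001378·V_1 - 0.001·V_2 = 0.001
  0.2138·V_2 - 0.001·V_1 = 0
Determinant D = (0.001378)(0.2138) - (-0.001)(-0.001) = 0.0002935
V_1 = [(0.001)(0.2138) - (-0.001)(0)]/D = 0.7283 V
V_2 = [(0.001378)(0) - (0.001)(-0.001)]/D = 0.003407 V
V_th = V_2 - V_3 = 0.003407 - 0 = 0.003407 V
Step 2 — R_th: zero the source — replace V1 by a short circuit (node 3 merges into node 0) — and find the resistance seen between A (node 2) and B (node 0).
Reduce the network between node 2 (A) and node 0 (B) by series/parallel combination:
  Rp1 = R1 ‖ R3 (parallel, both between nodes 0 and 1) = 1/(1/10000 + 1/3600) = 2647 Ω
  Rs1 = R2 + Rp1 (series, joined only at node 1) = 1000 + 2647 = 3647 Ω
  Rp2 = R4 ‖ Rs1 (parallel, both between nodes 0 and 2) = 1/(1/4.7 + 1/3647) = 4.694 Ω
R_th = 4.694 Ω
I_n = V_th/R_th = 0.003407/4.694 = 0.0007258 A, and R_n = R_th = 4.694 Ω

Final answer: I_n = 0.0007258 A, R_n = 4.694 Ω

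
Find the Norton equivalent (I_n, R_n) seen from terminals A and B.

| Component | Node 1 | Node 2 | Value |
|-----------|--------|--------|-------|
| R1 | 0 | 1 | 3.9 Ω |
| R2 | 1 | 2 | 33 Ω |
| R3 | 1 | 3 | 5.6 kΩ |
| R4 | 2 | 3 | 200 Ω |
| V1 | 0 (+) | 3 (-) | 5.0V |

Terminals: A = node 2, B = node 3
Find the Thévenin equivalent first; then I_n = V_th/R_th and R_n = R_th.
Step 1 — V_th is the open-circuit voltage V_A - V_B (nothing connected across the terminals).
Nodal analysis, taking node 3 as the 0 V reference.
Source V1 fixes V_0 = 5 V.
KCL at each unknown node (sum of currents leaving = 0; resistances in Ω):
  Node 1: (V_1 - 5)/3.9 + (V_1 - V_2)/33 + (V_1 - 0)/5600 = 0
  Node 2: (V_2 - V_1)/33 + (V_2 - 0)/200 = 0
Collecting terms (coefficients in siemens):
  0.2869·V_1 - 0.0303·V_2 = 1.282
  0.0353·V_2 - 0.0303·V_1 = 0
Determinant D = (0.2869)(0.0353) - (-0.0303)(-0.0303) = 0.00921
V_1 = [(1.282)(0.0353) - (-0.0303)(0)]/D = 4.914 V
V_2 = [(0.2869)(0) - (1.282)(-0.0303)]/D = 4.218 V
V_th = V_2 - V_3 = 4.218 - 0 = 4.218 V
Step 2 — R_th: zero the source — replace V1 by a short circuit (node 3 merges into node 0) — and find the resistance seen between A (node 2) and B (node 0).
Reduce the network between node 2 (A) and node 0 (B) by series/parallel combination:
  Rp1 = R1 ‖ R3 (parallel, both between nodes 0 and 1) = 1/(1/3.9 + 1/5600) = 3.897 Ω
  Rs1 = R2 + Rp1 (series, joined only at node 1) = 33 + 3.897 = 36.9 Ω
  Rp2 = R4 ‖ Rs1 (parallel, both between nodes 0 and 2) = 1/(1/200 + 1/36.9) = 31.15 Ω
R_th = 31.15 Ω
I_n = V_th/R_th = 4.218/31.15 = 0.1354 A, and R_n = R_th = 31.15 Ω

Final answer: I_n = 0.1354 A, R_n = 31.15 Ω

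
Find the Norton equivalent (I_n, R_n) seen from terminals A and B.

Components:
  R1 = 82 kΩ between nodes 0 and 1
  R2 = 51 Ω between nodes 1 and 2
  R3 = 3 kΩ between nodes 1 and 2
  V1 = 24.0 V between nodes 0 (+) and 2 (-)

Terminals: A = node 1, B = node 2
Find the Thévenin equivalent first; then I_n = V_th/R_th and R_n = R_th.
Step 1 — V_th is the open-circuit voltage V_A - V_B (nothing connected across the terminals).
Nodal analysis, taking node 2 as the 0 V reference.
Source V1 fixes V_0 = 24 V.
KCL at each unknown node (sum of currents leaving = 0; resistances in Ω):
  Node 1: (V_1 - 24)/82000 + (V_1 - 0)/51 + (V_1 - 0)/3000 = 0
Collecting terms: 0.01995 × V_1 = 0.0002927  =>  V_1 = 0.01467 V
V_th = V_1 - V_2 = 0.01467 - 0 = 0.01467 V
Step 2 — R_th: zero the source — replace V1 by a short circuit (node 2 merges into node 0) — and find the resistance seen between A (node 1) and B (node 0).
Reduce the network between node 1 (A) and node 0 (B) by series/parallel combination:
  Rp1 = R1 ‖ R2 ‖ R3 (parallel, all between nodes 0 and 1) = 1/(1/82000 + 1/51 + 1/3000) = 50.12 Ω
R_th = 50.12 Ω
I_n = V_th/R_th = 0.01467/50.12 = 0.0002927 A, and R_n = R_th = 50.12 Ω

Final answer: I_n = 0.0002927 A, R_n = 50.12 Ω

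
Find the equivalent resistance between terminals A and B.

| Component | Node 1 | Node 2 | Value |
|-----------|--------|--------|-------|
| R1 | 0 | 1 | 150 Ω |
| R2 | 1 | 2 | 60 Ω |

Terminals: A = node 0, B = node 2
Reduce the network between node 0 (A) and node 2 (B) by series/parallel combination:
  Rs1 = R1 + R2 (series, joined only at node 1) = 150 + 60 = 210 Ω
R_eq = 210 Ω

Final answer: 210 Ω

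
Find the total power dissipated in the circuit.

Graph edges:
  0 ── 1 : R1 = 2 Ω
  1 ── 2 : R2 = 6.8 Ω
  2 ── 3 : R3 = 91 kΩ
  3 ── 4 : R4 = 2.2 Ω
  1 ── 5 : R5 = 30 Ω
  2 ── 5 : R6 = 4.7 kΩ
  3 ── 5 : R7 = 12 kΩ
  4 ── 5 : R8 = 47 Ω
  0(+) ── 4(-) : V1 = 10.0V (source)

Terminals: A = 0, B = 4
Nodal analysis, taking node 4 as the 0 V reference.
Source V1 fixes V_0 = 10 V.
KCL at each unknown node (sum of currents leaving = 0; resistances in Ω):
  Node 1: (V_1 - 10)/2 + (V_1 - V_2)/6.8 + (V_1 - V_5)/30 = 0
  Node 2: (V_2 - V_1)/6.8 + (V_2 - V_3)/91000 + (V_2 - V_5)/4700 = 0
  Node 3: (V_3 - V_2)/91000 + (V_3 - 0)/2.2 + (V_3 - V_5)/12000 = 0
  Node 5: (V_5 - V_1)/30 + (V_5 - V_2)/4700 + (V_5 - V_3)/12000 + (V_5 - 0)/47 = 0
Collecting terms (coefficients in siemens):
  0.6804·V_1 - 0.1471·V_2 - 0.03333·V_5 = 5
  0.1473·V_2 - 0.1471·V_1 - 0.00001099·V_3 - 0.0002128·V_5 = 0
  0.4546·V_3 - 0.00001099·V_2 - 0.00008333·V_5 = 0
  0.05491·V_5 - 0.03333·V_1 - 0.0002128·V_2 - 0.00008333·V_3 = 0
Solving these 4 simultaneous equations (Gaussian elimination) gives:
  V_1 = 9.745 V, V_2 = 9.739 V, V_3 = 0.001327 V, V_5 = 5.954 V
Power in each resistor, P = (ΔV)²/R:
  P_R1 = (10 - 9.745)²/2 = 0.0324 W
  P_R2 = (9.745 - 9.739)²/6.8 = 0.00000566 W
  P_R3 = (9.739 - 0.001327)²/91000 = 0.001042 W
  P_R4 = (0.001327 - 0)²/2.2 = 0.0000008002 W
  P_R5 = (9.745 - 5.954)²/30 = 0.4791 W
  P_R6 = (9.739 - 5.954)²/4700 = 0.003048 W
  P_R7 = (0.001327 - 5.954)²/12000 = 0.002953 W
  P_R8 = (0 - 5.954)²/47 = 0.7543 W
P_total = P_R1 + P_R2 + P_R3 + P_R4 + P_R5 + P_R6 + P_R7 + P_R8 = 1.273 W

Final answer: 1.273 W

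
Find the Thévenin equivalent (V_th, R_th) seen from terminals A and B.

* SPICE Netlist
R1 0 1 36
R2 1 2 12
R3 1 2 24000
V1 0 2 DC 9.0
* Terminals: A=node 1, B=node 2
Step 1 — V_th is the open-circuit voltage V_A - V_B (nothing connected across the terminals).
Nodal analysis, taking node 2 as the 0 V reference.
Source V1 fixes V_0 = 9 V.
KCL at each unknown node (sum of currents leaving = 0; resistances in Ω):
  Node 1: (V_1 - 9)/36 + (V_1 - 0)/12 + (V_1 - 0)/24000 = 0
Collecting terms: 0.1112 × V_1 = 0.25  =>  V_1 = 2.249 V
V_th = V_1 - V_2 = 2.249 - 0 = 2.249 V
Step 2 — R_th: zero the source — replace V1 by a short circuit (node 2 merges into node 0) — and find the resistance seen between A (node 1) and B (node 0).
Reduce the network between node 1 (A) and node 0 (B) by series/parallel combination:
  Rp1 = R1 ‖ R2 ‖ R3 (parallel, all between nodes 0 and 1) = 1/(1/36 + 1/12 + 1/24000) = 8.997 Ω
R_th = 8.997 Ω

Final answer: V_th = 2.249 V, R_th = 8.997 Ω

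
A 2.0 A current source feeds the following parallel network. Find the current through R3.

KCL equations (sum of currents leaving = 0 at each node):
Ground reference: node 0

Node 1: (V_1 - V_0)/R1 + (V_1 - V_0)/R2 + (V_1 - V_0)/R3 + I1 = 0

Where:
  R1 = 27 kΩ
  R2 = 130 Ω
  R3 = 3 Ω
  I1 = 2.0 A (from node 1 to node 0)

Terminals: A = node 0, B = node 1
All resistors sit directly between nodes 0 and 1, so they are in parallel and share one voltage V; the full source current 2 A splits among them.
1/R_par = 1/27000 + 1/130 + 1/3 = 0.3411 S  =>  R_par = 2.932 Ω
V = I × R_par = 2 × 2.932 = 5.864 V
I_R3 = V/R3 = 5.864/3 = 1.955 A

Final answer: 1.955 A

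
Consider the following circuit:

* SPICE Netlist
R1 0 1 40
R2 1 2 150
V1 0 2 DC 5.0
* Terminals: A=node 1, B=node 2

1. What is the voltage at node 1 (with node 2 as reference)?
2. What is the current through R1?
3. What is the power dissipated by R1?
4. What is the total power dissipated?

Nodal analysis, taking node 2 as the 0 V reference.
Source V1 fixes V_0 = 5 V.
KCL at each unknown node (sum of currents leaving = 0; resistances in Ω):
  Node 1: (V_1 - 5)/40 + (V_1 - 0)/150 = 0
Collecting terms: 0.03167 × V_1 = 0.125  =>  V_1 = 3.947 V
Part 1:
  Read off the nodal solution: V_1 = 3.947 V
Part 2:
  I_R1 = (V_0 - V_1)/R1 = (5 - 3.947)/40 = 0.02632 A
  Magnitude: I_R1 = 0.02632 A
Part 3:
  I_R1 = (V_0 - V_1)/R1 = (5 - 3.947)/40 = 0.02632 A
  P_R1 = I_R1² × R1 = (0.02632)² × 40 = 0.0277 W
Part 4:
  Power in each resistor, P = (ΔV)²/R:
    P_R1 = (5 - 3.947)²/40 = 0.0277 W
    P_R2 = (3.947 - 0)²/150 = 0.1039 W
  P_total = P_R1 + P_R2 = 0.1316 W

Final answers:
1. V_1 = 3.947 V
2. I_R1 = 0.02632 A
3. P_R1 = 0.0277 W
4. P_total = 0.1316 W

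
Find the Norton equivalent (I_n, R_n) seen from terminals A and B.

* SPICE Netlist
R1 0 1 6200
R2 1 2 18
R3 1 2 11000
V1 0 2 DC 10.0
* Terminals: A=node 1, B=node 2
Find the Thévenin equivalent first; then I_n = V_th/R_th and R_n = R_th.
Step 1 — V_th is the open-circuit voltage V_A - V_B (nothing connected across the terminals).
Nodal analysis, taking node 2 as the 0 V reference.
Source V1 fixes V_0 = 10 V.
KCL at each unknown node (sum of currents leaving = 0; resistances in Ω):
  Node 1: (V_1 - 10)/6200 + (V_1 - 0)/18 + (V_1 - 0)/11000 = 0
Collecting terms: 0.05581 × V_1 = 0.001613  =>  V_1 = 0.0289 V
V_th = V_1 - V_2 = 0.0289 - 0 = 0.0289 V
Step 2 — R_th: zero the source — replace V1 by a short circuit (node 2 merges into node 0) — and find the resistance seen between A (node 1) and B (node 0).
Reduce the network between node 1 (A) and node 0 (B) by series/parallel combination:
  Rp1 = R1 ‖ R2 ‖ R3 (parallel, all between nodes 0 and 1) = 1/(1/6200 + 1/18 + 1/11000) = 17.92 Ω
R_th = 17.92 Ω
I_n = V_th/R_th = 0.0289/17.92 = 0.001613 A, and R_n = R_th = 17.92 Ω

Final answer: I_n = 0.001613 A, R_n = 17.92 Ω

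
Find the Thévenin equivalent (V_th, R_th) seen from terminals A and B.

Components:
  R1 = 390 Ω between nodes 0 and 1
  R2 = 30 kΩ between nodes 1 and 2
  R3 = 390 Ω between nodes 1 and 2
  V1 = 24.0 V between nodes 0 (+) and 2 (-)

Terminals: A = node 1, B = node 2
Step 1 — V_th is the open-circuit voltage V_A - V_B (nothing connected across the terminals).
Nodal analysis, taking node 2 as the 0 V reference.
Source V1 fixes V_0 = 24 V.
KCL at each unknown node (sum of currents leaving = 0; resistances in Ω):
  Node 1: (V_1 - 24)/390 + (V_1 - 0)/30000 + (V_1 - 0)/390 = 0
Collecting terms: 0.005162 × V_1 = 0.06154  =>  V_1 = 11.92 V
V_th = V_1 - V_2 = 11.92 - 0 = 11.92 V
Step 2 — R_th: zero the source — replace V1 by a short circuit (node 2 merges into node 0) — and find the resistance seen between A (node 1) and B (node 0).
Reduce the network between node 1 (A) and node 0 (B) by series/parallel combination:
  Rp1 = R1 ‖ R2 ‖ R3 (parallel, all between nodes 0 and 1) = 1/(1/390 + 1/30000 + 1/390) = 193.7 Ω
R_th = 193.7 Ω

Final answer: V_th = 11.92 V, R_th = 193.7 Ω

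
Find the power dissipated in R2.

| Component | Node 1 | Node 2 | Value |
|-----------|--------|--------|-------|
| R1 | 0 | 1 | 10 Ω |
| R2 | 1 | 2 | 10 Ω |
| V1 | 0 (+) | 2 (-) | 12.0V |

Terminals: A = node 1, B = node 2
Nodal analysis, taking node 2 as the 0 V reference.
Source V1 fixes V_0 = 12 V.
KCL at each unknown node (sum of currents leaving = 0; resistances in Ω):
  Node 1: (V_1 - 12)/10 + (V_1 - 0)/10 = 0
Collecting terms: 0.2 × V_1 = 1.2  =>  V_1 = 6 V
I_R2 = (V_1 - V_2)/R2 = (6 - 0)/10 = 0.6 A
P_R2 = I_R2² × R2 = (0.6)² × 10 = 3.6 W

Final answer: 3.6 W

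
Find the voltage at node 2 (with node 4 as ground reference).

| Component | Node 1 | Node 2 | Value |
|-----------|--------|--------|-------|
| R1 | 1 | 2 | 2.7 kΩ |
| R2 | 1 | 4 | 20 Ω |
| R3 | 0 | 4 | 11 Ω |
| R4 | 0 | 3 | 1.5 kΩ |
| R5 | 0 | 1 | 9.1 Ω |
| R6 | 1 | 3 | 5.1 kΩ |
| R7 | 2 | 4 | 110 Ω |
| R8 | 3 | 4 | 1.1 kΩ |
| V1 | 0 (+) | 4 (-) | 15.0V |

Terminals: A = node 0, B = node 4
Nodal analysis, taking node 4 as the 0 V reference.
Source V1 fixes V_0 = 15 V.
KCL at each unknown node (sum of currents leaving = 0; resistances in Ω):
  Node 1: (V_1 - V_2)/2700 + (V_1 - 0)/20 + (V_1 - 15)/9.1 + (V_1 - V_3)/5100 = 0
  Node 2: (V_2 - V_1)/2700 + (V_2 - 0)/110 = 0
  Node 3: (V_3 - 15)/1500 + (V_3 - V_1)/5100 + (V_3 - 0)/1100 = 0
Collecting terms (coefficients in siemens):
  0.1605·V_1 - 0.0003704·V_2 - 0.0001961·V_3 = 1.648
  0.009461·V_2 - 0.0003704·V_1 = 0
  0.001772·V_3 - 0.0001961·V_1 = 0.01
Solving these 3 simultaneous equations (Gaussian elimination) gives:
  V_1 = 10.28 V, V_2 = 0.4025 V, V_3 = 6.782 V
The requested potential is V_2 = 0.4025 V.

Final answer: V_2 = 0.4025 V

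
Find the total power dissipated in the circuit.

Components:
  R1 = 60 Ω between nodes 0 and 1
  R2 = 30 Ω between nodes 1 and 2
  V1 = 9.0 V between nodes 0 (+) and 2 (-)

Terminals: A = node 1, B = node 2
Nodal analysis, taking node 2 as the 0 V reference.
Source V1 fixes V_0 = 9 V.
KCL at each unknown node (sum of currents leaving = 0; resistances in Ω):
  Node 1: (V_1 - 9)/60 + (V_1 - 0)/30 = 0
Collecting terms: 0.05 × V_1 = 0.15  =>  V_1 = 3 V
Power in each resistor, P = (ΔV)²/R:
  P_R1 = (9 - 3)²/60 = 0.6 W
  P_R2 = (3 - 0)²/30 = 0.3 W
P_total = P_R1 + P_R2 = 0.9 W

Final answer: 0.9 W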